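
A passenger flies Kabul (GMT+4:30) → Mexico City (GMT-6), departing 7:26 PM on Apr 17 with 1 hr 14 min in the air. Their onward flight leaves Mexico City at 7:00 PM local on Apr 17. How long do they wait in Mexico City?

8 hours 50 minutes

Convert departure to UTC: 7:26 PM − 4:30 = 2:56 PM UTC on Apr 17.
Add 1 hour and 14 minutes flight time → 4:10 PM UTC.
Mexico City is UTC−6:00, so local arrival = 4:10 PM − 6:00 = 10:10 AM on Apr 17.
Layover = 7:00 PM − 10:10 AM = 8 hours 50 minutes.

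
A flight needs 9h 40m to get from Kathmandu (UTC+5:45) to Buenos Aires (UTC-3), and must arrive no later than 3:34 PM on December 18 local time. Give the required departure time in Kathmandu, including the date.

2:39 PM on Dec 18

Target arrival in UTC: 3:34 PM + 3:00 = 6:34 PM on Dec 18.
Subtract 9 hours and 40 minutes → departure 8:54 AM UTC on Dec 18.
Kathmandu is UTC+5:45: 8:54 AM + 5:45 = 2:39 PM on Dec 18.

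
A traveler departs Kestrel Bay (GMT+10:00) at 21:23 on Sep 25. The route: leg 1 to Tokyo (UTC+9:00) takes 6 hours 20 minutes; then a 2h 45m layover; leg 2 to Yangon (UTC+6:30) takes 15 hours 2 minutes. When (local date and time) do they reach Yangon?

18:00 on September 26

Convert departure to UTC: 21:23 − 10:00 = 11:23 UTC on Sep 25.
Add 6 hours and 20 minutes leg 1 → 17:43 UTC.
Add 2 hours and 45 minutes layover in Tokyo → 20:28 UTC.
Add 15 hours and 2 minutes leg 2 → 11:30 UTC (Sep 26).
Yangon is UTC+6:30, so local arrival = 11:30 + 6:30 = 18:00 on Sep 26.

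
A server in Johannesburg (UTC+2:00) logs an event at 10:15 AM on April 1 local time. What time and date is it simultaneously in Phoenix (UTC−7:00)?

Phoenix is 9:00 behind Johannesburg.
Shift by the zone difference: 10:15 AM − 9:00 = 1:15 AM on Apr 1 in Phoenix.

1:15 AM on April 1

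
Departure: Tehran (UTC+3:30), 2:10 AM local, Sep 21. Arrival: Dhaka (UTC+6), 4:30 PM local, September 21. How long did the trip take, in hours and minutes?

Departure in UTC: 2:10 AM − 3:30 = 10:40 PM on Sep 20.
Arrival in UTC: 4:30 PM − 6:00 = 10:30 AM on Sep 21.
Elapsed = 10:30 AM − 10:40 PM (+1 day) = 11 hours 50 minutes.

11 hours 50 minutes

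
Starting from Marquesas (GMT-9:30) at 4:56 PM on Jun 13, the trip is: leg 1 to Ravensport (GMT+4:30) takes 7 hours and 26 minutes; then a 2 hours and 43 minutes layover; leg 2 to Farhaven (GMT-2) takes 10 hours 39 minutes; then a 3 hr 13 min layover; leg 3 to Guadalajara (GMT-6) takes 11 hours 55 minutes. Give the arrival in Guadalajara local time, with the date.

8:22 AM on June 15

Convert departure to UTC: 4:56 PM + 9:30 = 2:26 AM UTC on Jun 14.
Add 7 hours 26 minutes leg 1 → 9:52 AM UTC.
Add 2 hours and 43 minutes layover in Ravensport → 12:35 PM UTC.
Add 10 hours 39 minutes leg 2 → 11:14 PM UTC.
Add 3 hours 13 minutes layover in Farhaven → 2:27 AM UTC (Jun 15).
Add 11 hours 55 minutes leg 3 → 2:22 PM UTC.
Guadalajara is UTC−6:00, so local arrival = 2:22 PM − 6:00 = 8:22 AM on Jun 15.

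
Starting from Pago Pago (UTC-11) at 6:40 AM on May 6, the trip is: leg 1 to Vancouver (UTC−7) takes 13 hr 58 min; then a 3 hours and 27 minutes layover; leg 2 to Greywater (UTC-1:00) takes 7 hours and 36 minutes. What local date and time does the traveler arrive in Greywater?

Convert departure to UTC: 6:40 AM + 11:00 = 5:40 PM UTC on May 6.
Add 13 hours 58 minutes leg 1 → 7:38 AM UTC (May 7).
Add 3 hours and 27 minutes layover in Vancouver → 11:05 AM UTC.
Add 7 hours 36 minutes leg 2 → 6:41 PM UTC.
Greywater is UTC−1:00, so local arrival = 6:41 PM − 1:00 = 5:41 PM on May 7.

5:41 PM on May 7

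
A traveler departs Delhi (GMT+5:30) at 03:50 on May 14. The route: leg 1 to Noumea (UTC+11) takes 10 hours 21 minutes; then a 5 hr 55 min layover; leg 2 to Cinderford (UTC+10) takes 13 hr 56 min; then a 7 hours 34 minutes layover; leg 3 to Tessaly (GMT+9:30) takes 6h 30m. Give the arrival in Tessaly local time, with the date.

Convert departure to UTC: 03:50 − 5:30 = 22:20 UTC on May 13.
Add 10 hours 21 minutes leg 1 → 08:41 UTC (May 14).
Add 5 hours 55 minutes layover in Noumea → 14:36 UTC.
Add 13 hours 56 minutes leg 2 → 04:32 UTC (May 15).
Add 7 hours and 34 minutes layover in Cinderford → 12:06 UTC.
Add 6 hours and 30 minutes leg 3 → 18:36 UTC.
Tessaly is UTC+9:30, so local arrival = 18:36 + 9:30 = 04:06 on May 16.

04:06 on May 16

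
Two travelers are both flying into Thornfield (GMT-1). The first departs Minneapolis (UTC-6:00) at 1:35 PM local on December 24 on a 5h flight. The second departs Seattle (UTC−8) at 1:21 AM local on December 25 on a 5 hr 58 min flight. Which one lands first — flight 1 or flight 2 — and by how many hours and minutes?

the first, by 14 hours 44 minutes

Flight 1 in UTC: 1:35 PM + 6:00 = 7:35 PM on Dec 24.
+5 hours → arrive 12:35 AM UTC on Dec 25.
Flight 2 in UTC: 1:21 AM + 8:00 = 9:21 AM on Dec 25.
+5 hours and 58 minutes → arrive 3:19 PM UTC on Dec 25.
Flight 1 lands earlier by 14 hours 44 minutes.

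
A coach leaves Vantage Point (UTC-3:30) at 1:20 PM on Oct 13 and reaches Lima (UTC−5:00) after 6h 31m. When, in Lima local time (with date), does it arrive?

Convert departure to UTC: 1:20 PM + 3:30 = 4:50 PM UTC on Oct 13.
Add 6 hours 31 minutes travel time → 11:21 PM UTC.
Lima is UTC−5:00, so local arrival = 11:21 PM − 5:00 = 6:21 PM on Oct 13.

6:21 PM on October 13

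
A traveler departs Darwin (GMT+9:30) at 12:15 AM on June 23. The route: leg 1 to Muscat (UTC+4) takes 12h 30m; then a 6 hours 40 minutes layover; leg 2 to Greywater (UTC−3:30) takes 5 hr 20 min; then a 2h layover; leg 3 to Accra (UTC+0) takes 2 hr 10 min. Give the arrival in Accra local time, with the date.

Convert departure to UTC: 12:15 AM − 9:30 = 2:45 PM UTC on Jun 22.
Add 12 hours 30 minutes leg 1 → 3:15 AM UTC (Jun 23).
Add 6 hours 40 minutes layover in Muscat → 9:55 AM UTC.
Add 5 hours 20 minutes leg 2 → 3:15 PM UTC.
Add 2 hours layover in Greywater → 5:15 PM UTC.
Add 2 hours 10 minutes leg 3 → 7:25 PM UTC.
Accra is UTC+0, so local arrival is the same: 7:25 PM on Jun 23.

7:25 PM on June 23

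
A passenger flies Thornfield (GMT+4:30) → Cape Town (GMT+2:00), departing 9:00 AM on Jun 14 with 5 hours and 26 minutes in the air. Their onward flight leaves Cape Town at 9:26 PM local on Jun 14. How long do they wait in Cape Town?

Convert departure to UTC: 9:00 AM − 4:30 = 4:30 AM UTC on Jun 14.
Add 5 hours and 26 minutes flight time → 9:56 AM UTC.
Cape Town is UTC+2:00, so local arrival = 9:56 AM + 2:00 = 11:56 AM on Jun 14.
Layover = 9:26 PM − 11:56 AM = 9 hours 30 minutes.

9 hours 30 minutes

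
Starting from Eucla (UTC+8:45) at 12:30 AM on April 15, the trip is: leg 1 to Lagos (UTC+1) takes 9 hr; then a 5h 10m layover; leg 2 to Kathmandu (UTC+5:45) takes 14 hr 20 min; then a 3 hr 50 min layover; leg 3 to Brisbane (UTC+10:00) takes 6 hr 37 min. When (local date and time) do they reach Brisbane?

Convert departure to UTC: 12:30 AM − 8:45 = 3:45 PM UTC on Apr 14.
Add 9 hours leg 1 → 12:45 AM UTC (Apr 15).
Add 5 hours and 10 minutes layover in Lagos → 5:55 AM UTC.
Add 14 hours 20 minutes leg 2 → 8:15 PM UTC.
Add 3 hours and 50 minutes layover in Kathmandu → 12:05 AM UTC (Apr 16).
Add 6 hours and 37 minutes leg 3 → 6:42 AM UTC.
Brisbane is UTC+10:00, so local arrival = 6:42 AM + 10:00 = 4:42 PM on Apr 16.

4:42 PM on April 16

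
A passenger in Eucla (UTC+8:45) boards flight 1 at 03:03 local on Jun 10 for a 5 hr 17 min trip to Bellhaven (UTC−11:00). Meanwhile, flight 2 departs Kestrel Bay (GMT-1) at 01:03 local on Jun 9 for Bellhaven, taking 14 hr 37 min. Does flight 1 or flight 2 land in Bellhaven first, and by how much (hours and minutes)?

Flight 1 in UTC: 03:03 − 8:45 = 18:18 on Jun 9.
+5 hours 17 minutes → arrive 23:35 UTC on Jun 9.
Flight 2 in UTC: 01:03 + 1:00 = 02:03 on Jun 9.
+14 hours and 37 minutes → arrive 16:40 UTC on Jun 9.
Flight 2 lands earlier by 6 hours 55 minutes.

the second, by 6 hours 55 minutes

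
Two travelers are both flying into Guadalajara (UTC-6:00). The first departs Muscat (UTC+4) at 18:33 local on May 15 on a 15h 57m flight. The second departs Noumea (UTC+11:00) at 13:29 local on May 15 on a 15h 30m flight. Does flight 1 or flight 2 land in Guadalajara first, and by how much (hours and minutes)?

Flight 1 in UTC: 18:33 − 4:00 = 14:33 on May 15.
+15 hours 57 minutes → arrive 06:30 UTC on May 16.
Flight 2 in UTC: 13:29 − 11:00 = 02:29 on May 15.
+15 hours and 30 minutes → arrive 17:59 UTC on May 15.
Flight 2 lands earlier by 12 hours 31 minutes.

the second, by 12 hours 31 minutes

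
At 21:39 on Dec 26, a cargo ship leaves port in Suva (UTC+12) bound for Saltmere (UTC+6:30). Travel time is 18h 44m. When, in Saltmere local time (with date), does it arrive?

Convert departure to UTC: 21:39 − 12:00 = 09:39 UTC on Dec 26.
Add 18 hours and 44 minutes travel time → 04:23 UTC (Dec 27).
Saltmere is UTC+6:30, so local arrival = 04:23 + 6:30 = 10:53 on Dec 27.

10:53 on Dec 27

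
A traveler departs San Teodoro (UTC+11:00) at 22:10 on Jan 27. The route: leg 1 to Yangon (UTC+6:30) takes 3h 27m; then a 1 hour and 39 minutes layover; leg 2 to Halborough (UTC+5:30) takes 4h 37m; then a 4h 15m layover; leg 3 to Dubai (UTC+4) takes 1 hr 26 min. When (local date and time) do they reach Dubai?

06:34 on Jan 28

Convert departure to UTC: 22:10 − 11:00 = 11:10 UTC on Jan 27.
Add 3 hours 27 minutes leg 1 → 14:37 UTC.
Add 1 hour and 39 minutes layover in Yangon → 16:16 UTC.
Add 4 hours and 37 minutes leg 2 → 20:53 UTC.
Add 4 hours and 15 minutes layover in Halborough → 01:08 UTC (Jan 28).
Add 1 hour and 26 minutes leg 3 → 02:34 UTC.
Dubai is UTC+4:00, so local arrival = 02:34 + 4:00 = 06:34 on Jan 28.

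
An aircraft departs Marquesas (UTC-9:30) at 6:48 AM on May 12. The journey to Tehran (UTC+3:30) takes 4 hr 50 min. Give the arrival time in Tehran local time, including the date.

12:38 AM on May 13

Tehran is 13:00 ahead of Marquesas.
After 4 hours and 50 minutes it is 11:38 AM in Marquesas.
Shift by the zone difference: 11:38 AM + 13:00 = 12:38 AM on May 13 in Tehran.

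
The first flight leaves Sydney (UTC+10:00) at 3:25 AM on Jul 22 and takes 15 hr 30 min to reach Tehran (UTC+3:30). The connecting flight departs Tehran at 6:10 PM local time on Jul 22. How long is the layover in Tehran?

5 hours 45 minutes

Convert departure to UTC: 3:25 AM − 10:00 = 5:25 PM UTC on Jul 21.
Add 15 hours 30 minutes flight time → 8:55 AM UTC (Jul 22).
Tehran is UTC+3:30, so local arrival = 8:55 AM + 3:30 = 12:25 PM on Jul 22.
Layover = 6:10 PM − 12:25 PM = 5 hours 45 minutes.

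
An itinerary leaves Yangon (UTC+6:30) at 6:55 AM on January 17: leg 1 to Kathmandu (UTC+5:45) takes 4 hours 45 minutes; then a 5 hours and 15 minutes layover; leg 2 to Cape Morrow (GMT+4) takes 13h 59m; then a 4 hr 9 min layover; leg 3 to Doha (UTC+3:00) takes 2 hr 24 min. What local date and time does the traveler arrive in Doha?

9:57 AM on January 18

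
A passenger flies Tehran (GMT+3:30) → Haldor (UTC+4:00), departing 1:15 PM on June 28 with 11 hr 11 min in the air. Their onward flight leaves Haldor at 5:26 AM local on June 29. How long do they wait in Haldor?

Convert departure to UTC: 1:15 PM − 3:30 = 9:45 AM UTC on Jun 28.
Add 11 hours 11 minutes flight time → 8:56 PM UTC.
Haldor is UTC+4:00, so local arrival = 8:56 PM + 4:00 = 12:56 AM on Jun 29.
Layover = 5:26 AM − 12:56 AM = 4 hours 30 minutes.

4 hours 30 minutes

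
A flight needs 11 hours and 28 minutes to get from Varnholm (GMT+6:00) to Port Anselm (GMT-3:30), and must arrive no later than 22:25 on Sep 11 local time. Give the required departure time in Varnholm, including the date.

20:27 on September 11

Target arrival in UTC: 22:25 + 3:30 = 01:55 on Sep 12.
Subtract 11 hours and 28 minutes → departure 14:27 UTC on Sep 11.
Varnholm is UTC+6:00: 14:27 + 6:00 = 20:27 on Sep 11.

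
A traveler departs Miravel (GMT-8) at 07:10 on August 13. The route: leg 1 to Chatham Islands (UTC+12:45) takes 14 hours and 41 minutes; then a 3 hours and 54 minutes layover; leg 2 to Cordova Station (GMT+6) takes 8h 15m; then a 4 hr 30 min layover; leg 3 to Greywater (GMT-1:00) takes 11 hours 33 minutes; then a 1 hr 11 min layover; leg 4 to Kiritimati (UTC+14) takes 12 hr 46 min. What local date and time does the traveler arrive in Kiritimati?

Convert departure to UTC: 07:10 + 8:00 = 15:10 UTC on Aug 13.
Add 14 hours and 41 minutes leg 1 → 05:51 UTC (Aug 14).
Add 3 hours and 54 minutes layover in Chatham Islands → 09:45 UTC.
Add 8 hours and 15 minutes leg 2 → 18:00 UTC.
Add 4 hours and 30 minutes layover in Cordova Station → 22:30 UTC.
Add 11 hours 33 minutes leg 3 → 10:03 UTC (Aug 15).
Add 1 hour 11 minutes layover in Greywater → 11:14 UTC.
Add 12 hours and 46 minutes leg 4 → 00:00 UTC (Aug 16).
Kiritimati is UTC+14:00, so local arrival = 00:00 + 14:00 = 14:00 on Aug 16.

14:00 on August 16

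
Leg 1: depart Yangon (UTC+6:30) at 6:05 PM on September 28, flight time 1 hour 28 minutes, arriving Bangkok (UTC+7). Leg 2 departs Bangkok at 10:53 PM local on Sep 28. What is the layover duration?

Convert departure to UTC: 6:05 PM − 6:30 = 11:35 AM UTC on Sep 28.
Add 1 hour 28 minutes flight time → 1:03 PM UTC.
Bangkok is UTC+7:00, so local arrival = 1:03 PM + 7:00 = 8:03 PM on Sep 28.
Layover = 10:53 PM − 8:03 PM = 2 hours 50 minutes.

2 hours 50 minutes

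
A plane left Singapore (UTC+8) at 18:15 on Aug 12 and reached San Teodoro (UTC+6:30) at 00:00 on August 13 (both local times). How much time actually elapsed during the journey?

Departure in UTC: 18:15 − 8:00 = 10:15 on Aug 12.
Arrival in UTC: 00:00 − 6:30 = 17:30 on Aug 12.
Elapsed = 17:30 − 10:15 = 7 hours 15 minutes.

7 hours 15 minutes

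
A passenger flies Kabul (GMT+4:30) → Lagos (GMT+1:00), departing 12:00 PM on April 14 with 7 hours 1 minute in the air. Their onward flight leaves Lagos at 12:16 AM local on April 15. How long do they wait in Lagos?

Convert departure to UTC: 12:00 PM − 4:30 = 7:30 AM UTC on Apr 14.
Add 7 hours 1 minute flight time → 2:31 PM UTC.
Lagos is UTC+1:00, so local arrival = 2:31 PM + 1:00 = 3:31 PM on Apr 14.
Layover = 12:16 AM − 3:31 PM (+1 day) = 8 hours 45 minutes.

8 hours 45 minutes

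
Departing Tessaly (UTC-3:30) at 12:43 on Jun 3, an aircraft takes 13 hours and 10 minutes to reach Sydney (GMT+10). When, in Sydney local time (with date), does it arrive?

15:23 on June 4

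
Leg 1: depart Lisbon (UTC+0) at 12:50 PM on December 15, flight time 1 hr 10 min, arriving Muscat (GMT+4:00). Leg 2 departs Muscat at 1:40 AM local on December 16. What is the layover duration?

Lisbon is at UTC+0, so departure is already 12:50 PM UTC on Dec 15.
Add 1 hour and 10 minutes flight time → 2:00 PM UTC.
Muscat is UTC+4:00, so local arrival = 2:00 PM + 4:00 = 6:00 PM on Dec 15.
Layover = 1:40 AM − 6:00 PM (+1 day) = 7 hours 40 minutes.

7 hours 40 minutes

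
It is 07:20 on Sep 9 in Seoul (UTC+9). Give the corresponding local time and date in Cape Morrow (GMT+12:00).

In UTC: 07:20 − 9:00 = 22:20 on Sep 8.
Cape Morrow is UTC+12:00: 22:20 + 12:00 = 10:20 on Sep 9.

10:20 on September 9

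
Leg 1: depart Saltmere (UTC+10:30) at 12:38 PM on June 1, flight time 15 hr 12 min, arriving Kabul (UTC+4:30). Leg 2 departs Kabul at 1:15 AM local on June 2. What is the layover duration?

3 hours 25 minutes

Convert departure to UTC: 12:38 PM − 10:30 = 2:08 AM UTC on Jun 1.
Add 15 hours 12 minutes flight time → 5:20 PM UTC.
Kabul is UTC+4:30, so local arrival = 5:20 PM + 4:30 = 9:50 PM on Jun 1.
Layover = 1:15 AM − 9:50 PM (+1 day) = 3 hours 25 minutes.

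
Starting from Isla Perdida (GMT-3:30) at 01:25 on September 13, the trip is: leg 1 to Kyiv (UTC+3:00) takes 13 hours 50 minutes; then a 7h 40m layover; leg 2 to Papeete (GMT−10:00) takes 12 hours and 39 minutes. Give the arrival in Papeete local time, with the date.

Convert departure to UTC: 01:25 + 3:30 = 04:55 UTC on Sep 13.
Add 13 hours 50 minutes leg 1 → 18:45 UTC.
Add 7 hours 40 minutes layover in Kyiv → 02:25 UTC (Sep 14).
Add 12 hours 39 minutes leg 2 → 15:04 UTC.
Papeete is UTC−10:00, so local arrival = 15:04 − 10:00 = 05:04 on Sep 14.

05:04 on September 14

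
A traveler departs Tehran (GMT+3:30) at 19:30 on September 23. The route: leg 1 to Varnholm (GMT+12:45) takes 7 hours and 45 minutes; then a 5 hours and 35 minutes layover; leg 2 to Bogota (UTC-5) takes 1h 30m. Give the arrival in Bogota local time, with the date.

Convert departure to UTC: 19:30 − 3:30 = 16:00 UTC on Sep 23.
Add 7 hours 45 minutes leg 1 → 23:45 UTC.
Add 5 hours and 35 minutes layover in Varnholm → 05:20 UTC (Sep 24).
Add 1 hour 30 minutes leg 2 → 06:50 UTC.
Bogota is UTC−5:00, so local arrival = 06:50 − 5:00 = 01:50 on Sep 24.

01:50 on September 24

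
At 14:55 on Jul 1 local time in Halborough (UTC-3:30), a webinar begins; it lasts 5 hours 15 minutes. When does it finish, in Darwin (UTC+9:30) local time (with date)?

09:10 on July 2

Convert start to UTC: 14:55 + 3:30 = 18:25 UTC on Jul 1.
Add 5 hours 15 minutes duration → 23:40 UTC.
Darwin is UTC+9:30, so local end time = 23:40 + 9:30 = 09:10 on Jul 2.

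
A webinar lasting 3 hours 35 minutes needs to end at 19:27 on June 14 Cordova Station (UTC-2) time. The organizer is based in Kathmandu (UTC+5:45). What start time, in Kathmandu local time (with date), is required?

Target end time in UTC: 19:27 + 2:00 = 21:27 on Jun 14.
Subtract 3 hours and 35 minutes → start 17:52 UTC on Jun 14.
Kathmandu is UTC+5:45: 17:52 + 5:45 = 23:37 on Jun 14.

23:37 on June 14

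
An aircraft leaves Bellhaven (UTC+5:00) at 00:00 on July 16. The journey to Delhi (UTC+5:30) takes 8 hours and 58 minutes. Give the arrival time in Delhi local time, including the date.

09:28 on Jul 16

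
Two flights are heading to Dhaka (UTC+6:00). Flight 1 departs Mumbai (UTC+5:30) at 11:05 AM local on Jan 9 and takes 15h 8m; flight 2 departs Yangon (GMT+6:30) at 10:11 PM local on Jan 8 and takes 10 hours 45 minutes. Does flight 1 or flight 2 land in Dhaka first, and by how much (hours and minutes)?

Flight 1 in UTC: 11:05 AM − 5:30 = 5:35 AM on Jan 9.
+15 hours 8 minutes → arrive 8:43 PM UTC on Jan 9.
Flight 2 in UTC: 10:11 PM − 6:30 = 3:41 PM on Jan 8.
+10 hours 45 minutes → arrive 2:26 AM UTC on Jan 9.
Flight 2 lands earlier by 18 hours 17 minutes.

the second, by 18 hours 17 minutes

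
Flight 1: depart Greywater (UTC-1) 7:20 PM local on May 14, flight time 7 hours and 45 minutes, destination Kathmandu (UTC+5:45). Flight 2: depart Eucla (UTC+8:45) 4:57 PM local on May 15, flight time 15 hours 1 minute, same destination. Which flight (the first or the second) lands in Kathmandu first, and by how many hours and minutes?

the first, by 19 hours 8 minutes

Flight 1 in UTC: 7:20 PM + 1:00 = 8:20 PM on May 14.
+7 hours 45 minutes → arrive 4:05 AM UTC on May 15.
Flight 2 in UTC: 4:57 PM − 8:45 = 8:12 AM on May 15.
+15 hours 1 minute → arrive 11:13 PM UTC on May 15.
Flight 1 lands earlier by 19 hours 8 minutes.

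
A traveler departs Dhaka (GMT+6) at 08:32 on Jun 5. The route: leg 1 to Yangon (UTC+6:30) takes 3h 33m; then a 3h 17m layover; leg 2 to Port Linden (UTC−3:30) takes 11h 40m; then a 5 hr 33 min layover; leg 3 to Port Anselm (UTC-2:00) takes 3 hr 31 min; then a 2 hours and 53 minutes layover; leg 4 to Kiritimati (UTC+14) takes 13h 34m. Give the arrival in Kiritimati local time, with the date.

12:33 on June 7

Convert departure to UTC: 08:32 − 6:00 = 02:32 UTC on Jun 5.
Add 3 hours 33 minutes leg 1 → 06:05 UTC.
Add 3 hours 17 minutes layover in Yangon → 09:22 UTC.
Add 11 hours 40 minutes leg 2 → 21:02 UTC.
Add 5 hours and 33 minutes layover in Port Linden → 02:35 UTC (Jun 6).
Add 3 hours 31 minutes leg 3 → 06:06 UTC.
Add 2 hours 53 minutes layover in Port Anselm → 08:59 UTC.
Add 13 hours and 34 minutes leg 4 → 22:33 UTC.
Kiritimati is UTC+14:00, so local arrival = 22:33 + 14:00 = 12:33 on Jun 7.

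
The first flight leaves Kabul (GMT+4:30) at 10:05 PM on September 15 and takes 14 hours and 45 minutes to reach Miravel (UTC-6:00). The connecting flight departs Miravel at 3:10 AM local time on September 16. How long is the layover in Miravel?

50 minutes

Convert departure to UTC: 10:05 PM − 4:30 = 5:35 PM UTC on Sep 15.
Add 14 hours 45 minutes flight time → 8:20 AM UTC (Sep 16).
Miravel is UTC−6:00, so local arrival = 8:20 AM − 6:00 = 2:20 AM on Sep 16.
Layover = 3:10 AM − 2:20 AM = 50 minutes.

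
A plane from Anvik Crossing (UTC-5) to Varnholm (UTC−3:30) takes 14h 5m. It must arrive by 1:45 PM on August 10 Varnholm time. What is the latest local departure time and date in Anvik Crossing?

10:10 PM on Aug 9

Target arrival in UTC: 1:45 PM + 3:30 = 5:15 PM on Aug 10.
Subtract 14 hours and 5 minutes → departure 3:10 AM UTC on Aug 10.
Anvik Crossing is UTC−5:00: 3:10 AM − 5:00 = 10:10 PM on Aug 9.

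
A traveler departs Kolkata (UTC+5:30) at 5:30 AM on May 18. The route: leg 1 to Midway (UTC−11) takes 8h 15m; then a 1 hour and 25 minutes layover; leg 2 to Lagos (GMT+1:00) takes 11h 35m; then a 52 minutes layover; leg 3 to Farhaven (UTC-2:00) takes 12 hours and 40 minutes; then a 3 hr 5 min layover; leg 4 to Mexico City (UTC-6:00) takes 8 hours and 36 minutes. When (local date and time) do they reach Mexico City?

4:28 PM on May 19

Convert departure to UTC: 5:30 AM − 5:30 = 12:00 AM UTC on May 18.
Add 8 hours and 15 minutes leg 1 → 8:15 AM UTC.
Add 1 hour 25 minutes layover in Midway → 9:40 AM UTC.
Add 11 hours and 35 minutes leg 2 → 9:15 PM UTC.
Add 52 minutes layover in Lagos → 10:07 PM UTC.
Add 12 hours and 40 minutes leg 3 → 10:47 AM UTC (May 19).
Add 3 hours 5 minutes layover in Farhaven → 1:52 PM UTC.
Add 8 hours and 36 minutes leg 4 → 10:28 PM UTC.
Mexico City is UTC−6:00, so local arrival = 10:28 PM − 6:00 = 4:28 PM on May 19.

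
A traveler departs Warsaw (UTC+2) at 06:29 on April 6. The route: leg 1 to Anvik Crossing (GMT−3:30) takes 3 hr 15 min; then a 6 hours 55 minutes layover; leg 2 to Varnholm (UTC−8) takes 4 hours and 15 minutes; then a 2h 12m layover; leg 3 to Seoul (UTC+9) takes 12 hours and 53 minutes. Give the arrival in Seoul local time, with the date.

18:59 on April 7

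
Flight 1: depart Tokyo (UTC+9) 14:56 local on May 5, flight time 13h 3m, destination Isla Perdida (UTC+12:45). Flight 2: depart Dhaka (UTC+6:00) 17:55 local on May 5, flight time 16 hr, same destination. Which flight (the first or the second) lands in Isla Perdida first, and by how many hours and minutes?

Flight 1 in UTC: 14:56 − 9:00 = 05:56 on May 5.
+13 hours 3 minutes → arrive 18:59 UTC on May 5.
Flight 2 in UTC: 17:55 − 6:00 = 11:55 on May 5.
+16 hours → arrive 03:55 UTC on May 6.
Flight 1 lands earlier by 8 hours 56 minutes.

the first, by 8 hours 56 minutes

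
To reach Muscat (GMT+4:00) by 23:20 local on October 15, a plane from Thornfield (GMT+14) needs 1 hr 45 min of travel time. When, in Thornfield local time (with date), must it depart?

Target arrival in UTC: 23:20 − 4:00 = 19:20 on Oct 15.
Subtract 1 hour 45 minutes → departure 17:35 UTC on Oct 15.
Thornfield is UTC+14:00: 17:35 + 14:00 = 07:35 on Oct 16.

07:35 on October 16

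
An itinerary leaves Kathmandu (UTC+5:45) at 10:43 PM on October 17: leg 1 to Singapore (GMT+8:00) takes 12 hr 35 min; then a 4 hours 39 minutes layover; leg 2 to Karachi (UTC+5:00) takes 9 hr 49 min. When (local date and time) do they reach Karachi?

1:01 AM on October 19

Convert departure to UTC: 10:43 PM − 5:45 = 4:58 PM UTC on Oct 17.
Add 12 hours 35 minutes leg 1 → 5:33 AM UTC (Oct 18).
Add 4 hours and 39 minutes layover in Singapore → 10:12 AM UTC.
Add 9 hours 49 minutes leg 2 → 8:01 PM UTC.
Karachi is UTC+5:00, so local arrival = 8:01 PM + 5:00 = 1:01 AM on Oct 19.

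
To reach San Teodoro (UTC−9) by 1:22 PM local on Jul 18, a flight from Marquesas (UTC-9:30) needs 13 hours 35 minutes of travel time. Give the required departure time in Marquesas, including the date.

Target arrival in UTC: 1:22 PM + 9:00 = 10:22 PM on Jul 18.
Subtract 13 hours 35 minutes → departure 8:47 AM UTC on Jul 18.
Marquesas is UTC−9:30: 8:47 AM − 9:30 = 11:17 PM on Jul 17.

11:17 PM on July 17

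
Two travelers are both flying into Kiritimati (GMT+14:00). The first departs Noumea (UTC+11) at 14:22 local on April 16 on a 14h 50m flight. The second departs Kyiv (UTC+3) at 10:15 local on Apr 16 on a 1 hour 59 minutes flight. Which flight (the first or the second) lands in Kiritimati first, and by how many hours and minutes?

the second, by 8 hours 58 minutes

Flight 1 in UTC: 14:22 − 11:00 = 03:22 on Apr 16.
+14 hours and 50 minutes → arrive 18:12 UTC on Apr 16.
Flight 2 in UTC: 10:15 − 3:00 = 07:15 on Apr 16.
+1 hour 59 minutes → arrive 09:14 UTC on Apr 16.
Flight 2 lands earlier by 8 hours 58 minutes.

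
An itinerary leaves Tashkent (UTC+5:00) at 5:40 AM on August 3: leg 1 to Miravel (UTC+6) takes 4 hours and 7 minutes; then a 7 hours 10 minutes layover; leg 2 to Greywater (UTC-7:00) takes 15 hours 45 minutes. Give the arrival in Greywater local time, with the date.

8:42 PM on August 3

Convert departure to UTC: 5:40 AM − 5:00 = 12:40 AM UTC on Aug 3.
Add 4 hours 7 minutes leg 1 → 4:47 AM UTC.
Add 7 hours 10 minutes layover in Miravel → 11:57 AM UTC.
Add 15 hours and 45 minutes leg 2 → 3:42 AM UTC (Aug 4).
Greywater is UTC−7:00, so local arrival = 3:42 AM − 7:00 = 8:42 PM on Aug 3.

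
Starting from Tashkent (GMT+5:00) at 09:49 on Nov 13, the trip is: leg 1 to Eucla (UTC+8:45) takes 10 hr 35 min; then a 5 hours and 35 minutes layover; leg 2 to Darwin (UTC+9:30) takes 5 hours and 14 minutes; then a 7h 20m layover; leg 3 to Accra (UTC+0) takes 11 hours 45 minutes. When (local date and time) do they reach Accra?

21:18 on Nov 14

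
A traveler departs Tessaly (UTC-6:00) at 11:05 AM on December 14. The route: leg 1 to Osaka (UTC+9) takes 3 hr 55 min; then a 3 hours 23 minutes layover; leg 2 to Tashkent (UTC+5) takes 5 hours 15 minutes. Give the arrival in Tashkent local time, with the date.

Convert departure to UTC: 11:05 AM + 6:00 = 5:05 PM UTC on Dec 14.
Add 3 hours and 55 minutes leg 1 → 9:00 PM UTC.
Add 3 hours and 23 minutes layover in Osaka → 12:23 AM UTC (Dec 15).
Add 5 hours 15 minutes leg 2 → 5:38 AM UTC.
Tashkent is UTC+5:00, so local arrival = 5:38 AM + 5:00 = 10:38 AM on Dec 15.

10:38 AM on December 15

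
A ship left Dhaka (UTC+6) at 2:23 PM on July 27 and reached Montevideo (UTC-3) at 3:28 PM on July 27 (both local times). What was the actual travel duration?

10 hours 5 minutes

Montevideo is 9:00 behind Dhaka.
Clock-face elapsed time (ignoring zones) is 1 hour 5 minutes.
Actual elapsed = 1 hour 5 minutes + 9:00 = 10 hours 5 minutes.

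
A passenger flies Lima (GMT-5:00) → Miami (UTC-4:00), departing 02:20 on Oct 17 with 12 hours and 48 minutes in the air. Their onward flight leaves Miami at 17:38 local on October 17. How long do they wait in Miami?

Convert departure to UTC: 02:20 + 5:00 = 07:20 UTC on Oct 17.
Add 12 hours and 48 minutes flight time → 20:08 UTC.
Miami is UTC−4:00, so local arrival = 20:08 − 4:00 = 16:08 on Oct 17.
Layover = 17:38 − 16:08 = 1 hour 30 minutes.

1 hour 30 minutes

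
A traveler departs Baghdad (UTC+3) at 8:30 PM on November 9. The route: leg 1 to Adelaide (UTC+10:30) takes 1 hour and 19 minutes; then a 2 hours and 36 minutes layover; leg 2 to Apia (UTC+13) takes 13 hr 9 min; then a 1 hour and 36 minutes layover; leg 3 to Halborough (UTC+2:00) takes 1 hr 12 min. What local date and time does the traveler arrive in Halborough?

3:22 PM on November 10

Convert departure to UTC: 8:30 PM − 3:00 = 5:30 PM UTC on Nov 9.
Add 1 hour 19 minutes leg 1 → 6:49 PM UTC.
Add 2 hours and 36 minutes layover in Adelaide → 9:25 PM UTC.
Add 13 hours and 9 minutes leg 2 → 10:34 AM UTC (Nov 10).
Add 1 hour and 36 minutes layover in Apia → 12:10 PM UTC.
Add 1 hour 12 minutes leg 3 → 1:22 PM UTC.
Halborough is UTC+2:00, so local arrival = 1:22 PM + 2:00 = 3:22 PM on Nov 10.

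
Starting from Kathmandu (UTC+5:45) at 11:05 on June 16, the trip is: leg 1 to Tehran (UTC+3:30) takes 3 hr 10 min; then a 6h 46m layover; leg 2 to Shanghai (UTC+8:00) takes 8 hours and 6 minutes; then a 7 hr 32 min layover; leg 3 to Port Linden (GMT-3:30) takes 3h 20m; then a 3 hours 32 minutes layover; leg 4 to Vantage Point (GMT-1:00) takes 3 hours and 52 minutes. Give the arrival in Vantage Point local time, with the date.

Convert departure to UTC: 11:05 − 5:45 = 05:20 UTC on Jun 16.
Add 3 hours 10 minutes leg 1 → 08:30 UTC.
Add 6 hours 46 minutes layover in Tehran → 15:16 UTC.
Add 8 hours 6 minutes leg 2 → 23:22 UTC.
Add 7 hours and 32 minutes layover in Shanghai → 06:54 UTC (Jun 17).
Add 3 hours and 20 minutes leg 3 → 10:14 UTC.
Add 3 hours 32 minutes layover in Port Linden → 13:46 UTC.
Add 3 hours and 52 minutes leg 4 → 17:38 UTC.
Vantage Point is UTC−1:00, so local arrival = 17:38 − 1:00 = 16:38 on Jun 17.

16:38 on June 17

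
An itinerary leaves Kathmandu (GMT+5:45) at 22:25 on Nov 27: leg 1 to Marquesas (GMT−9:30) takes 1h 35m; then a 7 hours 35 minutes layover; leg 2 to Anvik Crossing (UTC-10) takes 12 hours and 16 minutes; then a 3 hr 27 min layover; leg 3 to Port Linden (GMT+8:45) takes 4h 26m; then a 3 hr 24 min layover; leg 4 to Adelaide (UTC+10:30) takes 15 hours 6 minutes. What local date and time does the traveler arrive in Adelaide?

Convert departure to UTC: 22:25 − 5:45 = 16:40 UTC on Nov 27.
Add 1 hour 35 minutes leg 1 → 18:15 UTC.
Add 7 hours 35 minutes layover in Marquesas → 01:50 UTC (Nov 28).
Add 12 hours and 16 minutes leg 2 → 14:06 UTC.
Add 3 hours 27 minutes layover in Anvik Crossing → 17:33 UTC.
Add 4 hours 26 minutes leg 3 → 21:59 UTC.
Add 3 hours and 24 minutes layover in Port Linden → 01:23 UTC (Nov 29).
Add 15 hours and 6 minutes leg 4 → 16:29 UTC.
Adelaide is UTC+10:30, so local arrival = 16:29 + 10:30 = 02:59 on Nov 30.

02:59 on November 30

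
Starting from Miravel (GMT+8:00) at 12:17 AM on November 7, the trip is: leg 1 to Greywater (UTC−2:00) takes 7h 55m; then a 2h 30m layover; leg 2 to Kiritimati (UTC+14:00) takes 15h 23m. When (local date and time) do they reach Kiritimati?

Convert departure to UTC: 12:17 AM − 8:00 = 4:17 PM UTC on Nov 6.
Add 7 hours 55 minutes leg 1 → 12:12 AM UTC (Nov 7).
Add 2 hours and 30 minutes layover in Greywater → 2:42 AM UTC.
Add 15 hours and 23 minutes leg 2 → 6:05 PM UTC.
Kiritimati is UTC+14:00, so local arrival = 6:05 PM + 14:00 = 8:05 AM on Nov 8.

8:05 AM on November 8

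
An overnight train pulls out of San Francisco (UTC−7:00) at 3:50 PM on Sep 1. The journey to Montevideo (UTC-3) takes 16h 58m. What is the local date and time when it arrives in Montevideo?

Montevideo is 4:00 ahead of San Francisco.
After 16 hours and 58 minutes it is 8:48 AM (Sep 2) in San Francisco.
Shift by the zone difference: 8:48 AM + 4:00 = 12:48 PM on Sep 2 in Montevideo.

12:48 PM on September 2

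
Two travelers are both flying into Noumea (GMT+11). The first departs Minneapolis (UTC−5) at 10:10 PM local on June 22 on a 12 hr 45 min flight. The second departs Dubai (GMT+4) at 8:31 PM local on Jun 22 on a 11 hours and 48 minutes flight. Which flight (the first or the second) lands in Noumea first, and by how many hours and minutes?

Flight 1 in UTC: 10:10 PM + 5:00 = 3:10 AM on Jun 23.
+12 hours and 45 minutes → arrive 3:55 PM UTC on Jun 23.
Flight 2 in UTC: 8:31 PM − 4:00 = 4:31 PM on Jun 22.
+11 hours 48 minutes → arrive 4:19 AM UTC on Jun 23.
Flight 2 lands earlier by 11 hours 36 minutes.

the second, by 11 hours 36 minutes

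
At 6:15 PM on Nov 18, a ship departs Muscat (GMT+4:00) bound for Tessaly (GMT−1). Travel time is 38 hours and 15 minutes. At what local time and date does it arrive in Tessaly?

3:30 AM on November 20

Tessaly is 5:00 behind Muscat.
After 38 hours 15 minutes it is 8:30 AM (Nov 20) in Muscat.
Shift by the zone difference: 8:30 AM − 5:00 = 3:30 AM on Nov 20 in Tessaly.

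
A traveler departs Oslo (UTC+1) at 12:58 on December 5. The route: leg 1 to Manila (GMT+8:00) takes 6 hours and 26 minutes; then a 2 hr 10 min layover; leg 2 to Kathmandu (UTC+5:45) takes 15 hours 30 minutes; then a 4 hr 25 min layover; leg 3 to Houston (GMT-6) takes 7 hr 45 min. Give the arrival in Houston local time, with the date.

18:14 on Dec 6

Convert departure to UTC: 12:58 − 1:00 = 11:58 UTC on Dec 5.
Add 6 hours 26 minutes leg 1 → 18:24 UTC.
Add 2 hours and 10 minutes layover in Manila → 20:34 UTC.
Add 15 hours 30 minutes leg 2 → 12:04 UTC (Dec 6).
Add 4 hours 25 minutes layover in Kathmandu → 16:29 UTC.
Add 7 hours and 45 minutes leg 3 → 00:14 UTC (Dec 7).
Houston is UTC−6:00, so local arrival = 00:14 − 6:00 = 18:14 on Dec 6.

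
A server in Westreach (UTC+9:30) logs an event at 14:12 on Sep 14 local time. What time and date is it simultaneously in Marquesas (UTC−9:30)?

In UTC: 14:12 − 9:30 = 04:42 on Sep 14.
Marquesas is UTC−9:30: 04:42 − 9:30 = 19:12 on Sep 13.

19:12 on September 13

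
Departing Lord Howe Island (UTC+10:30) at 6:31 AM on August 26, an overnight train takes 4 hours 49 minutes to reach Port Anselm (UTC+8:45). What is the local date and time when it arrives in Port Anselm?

9:35 AM on August 26

Convert departure to UTC: 6:31 AM − 10:30 = 8:01 PM UTC on Aug 25.
Add 4 hours and 49 minutes travel time → 12:50 AM UTC (Aug 26).
Port Anselm is UTC+8:45, so local arrival = 12:50 AM + 8:45 = 9:35 AM on Aug 26.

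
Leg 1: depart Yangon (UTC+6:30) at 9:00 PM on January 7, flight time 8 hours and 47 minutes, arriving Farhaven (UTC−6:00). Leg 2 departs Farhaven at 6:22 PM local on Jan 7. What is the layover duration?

Convert departure to UTC: 9:00 PM − 6:30 = 2:30 PM UTC on Jan 7.
Add 8 hours 47 minutes flight time → 11:17 PM UTC.
Farhaven is UTC−6:00, so local arrival = 11:17 PM − 6:00 = 5:17 PM on Jan 7.
Layover = 6:22 PM − 5:17 PM = 1 hour 5 minutes.

1 hour 5 minutes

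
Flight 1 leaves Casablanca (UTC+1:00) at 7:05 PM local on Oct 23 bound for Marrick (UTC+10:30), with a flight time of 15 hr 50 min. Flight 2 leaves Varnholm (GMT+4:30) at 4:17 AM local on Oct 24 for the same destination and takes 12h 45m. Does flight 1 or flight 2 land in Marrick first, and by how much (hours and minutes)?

the first, by 2 hours 37 minutes

Flight 1 in UTC: 7:05 PM − 1:00 = 6:05 PM on Oct 23.
+15 hours 50 minutes → arrive 9:55 AM UTC on Oct 24.
Flight 2 in UTC: 4:17 AM − 4:30 = 11:47 PM on Oct 23.
+12 hours and 45 minutes → arrive 12:32 PM UTC on Oct 24.
Flight 1 lands earlier by 2 hours 37 minutes.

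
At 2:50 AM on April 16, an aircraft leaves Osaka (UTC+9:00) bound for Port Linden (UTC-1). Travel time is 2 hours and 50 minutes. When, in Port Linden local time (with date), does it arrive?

Convert departure to UTC: 2:50 AM − 9:00 = 5:50 PM UTC on Apr 15.
Add 2 hours 50 minutes travel time → 8:40 PM UTC.
Port Linden is UTC−1:00, so local arrival = 8:40 PM − 1:00 = 7:40 PM on Apr 15.

7:40 PM on Apr 15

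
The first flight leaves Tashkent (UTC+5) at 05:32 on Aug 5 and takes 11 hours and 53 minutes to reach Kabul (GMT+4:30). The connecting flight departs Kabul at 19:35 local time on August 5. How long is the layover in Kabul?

Convert departure to UTC: 05:32 − 5:00 = 00:32 UTC on Aug 5.
Add 11 hours 53 minutes flight time → 12:25 UTC.
Kabul is UTC+4:30, so local arrival = 12:25 + 4:30 = 16:55 on Aug 5.
Layover = 19:35 − 16:55 = 2 hours 40 minutes.

2 hours 40 minutes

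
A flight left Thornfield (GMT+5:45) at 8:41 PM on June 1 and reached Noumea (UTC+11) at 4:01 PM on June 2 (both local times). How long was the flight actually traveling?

Departure in UTC: 8:41 PM − 5:45 = 2:56 PM on Jun 1.
Arrival in UTC: 4:01 PM − 11:00 = 5:01 AM on Jun 2.
Elapsed = 5:01 AM − 2:56 PM (+1 day) = 14 hours 5 minutes.

14 hours 5 minutes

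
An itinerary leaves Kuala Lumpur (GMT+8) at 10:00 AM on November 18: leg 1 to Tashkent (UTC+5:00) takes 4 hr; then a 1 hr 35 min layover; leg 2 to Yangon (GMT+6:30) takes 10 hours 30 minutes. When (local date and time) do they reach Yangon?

12:35 AM on Nov 19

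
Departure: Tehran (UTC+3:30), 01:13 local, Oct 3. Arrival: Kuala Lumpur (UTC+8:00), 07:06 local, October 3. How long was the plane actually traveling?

Departure in UTC: 01:13 − 3:30 = 21:43 on Oct 2.
Arrival in UTC: 07:06 − 8:00 = 23:06 on Oct 2.
Elapsed = 23:06 − 21:43 = 1 hour 23 minutes.

1 hour 23 minutes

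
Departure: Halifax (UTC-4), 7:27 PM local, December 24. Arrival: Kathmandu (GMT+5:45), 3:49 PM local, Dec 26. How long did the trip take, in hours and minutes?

Departure in UTC: 7:27 PM + 4:00 = 11:27 PM on Dec 24.
Arrival in UTC: 3:49 PM − 5:45 = 10:04 AM on Dec 26.
Elapsed = 10:04 AM − 11:27 PM (+2 days) = 34 hours 37 minutes.

34 hours 37 minutes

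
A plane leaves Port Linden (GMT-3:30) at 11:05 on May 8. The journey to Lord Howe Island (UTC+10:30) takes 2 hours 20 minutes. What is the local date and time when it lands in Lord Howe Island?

Lord Howe Island is 14:00 ahead of Port Linden.
After 2 hours and 20 minutes it is 13:25 in Port Linden.
Shift by the zone difference: 13:25 + 14:00 = 03:25 on May 9 in Lord Howe Island.

03:25 on May 9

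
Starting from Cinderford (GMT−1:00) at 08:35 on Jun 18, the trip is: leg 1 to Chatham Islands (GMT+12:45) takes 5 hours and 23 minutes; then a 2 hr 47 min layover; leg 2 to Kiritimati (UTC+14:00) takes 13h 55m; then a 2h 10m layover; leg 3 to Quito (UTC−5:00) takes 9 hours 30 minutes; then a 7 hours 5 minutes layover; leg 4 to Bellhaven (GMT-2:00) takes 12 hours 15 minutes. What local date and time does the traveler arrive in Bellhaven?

12:40 on June 20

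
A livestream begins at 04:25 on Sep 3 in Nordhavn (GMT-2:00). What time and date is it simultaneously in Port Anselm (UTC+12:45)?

19:10 on September 3

Port Anselm is 14:45 ahead of Nordhavn.
Shift by the zone difference: 04:25 + 14:45 = 19:10 on Sep 3 in Port Anselm.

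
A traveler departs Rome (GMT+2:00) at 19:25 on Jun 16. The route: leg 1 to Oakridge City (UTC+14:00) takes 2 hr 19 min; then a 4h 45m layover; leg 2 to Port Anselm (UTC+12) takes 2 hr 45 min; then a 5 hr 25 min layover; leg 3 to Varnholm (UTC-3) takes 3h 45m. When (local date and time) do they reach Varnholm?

09:24 on Jun 17

Convert departure to UTC: 19:25 − 2:00 = 17:25 UTC on Jun 16.
Add 2 hours 19 minutes leg 1 → 19:44 UTC.
Add 4 hours and 45 minutes layover in Oakridge City → 00:29 UTC (Jun 17).
Add 2 hours and 45 minutes leg 2 → 03:14 UTC.
Add 5 hours 25 minutes layover in Port Anselm → 08:39 UTC.
Add 3 hours and 45 minutes leg 3 → 12:24 UTC.
Varnholm is UTC−3:00, so local arrival = 12:24 − 3:00 = 09:24 on Jun 17.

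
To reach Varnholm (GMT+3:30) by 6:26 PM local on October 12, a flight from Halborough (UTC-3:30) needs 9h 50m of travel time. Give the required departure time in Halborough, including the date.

1:36 AM on October 12

Target arrival in UTC: 6:26 PM − 3:30 = 2:56 PM on Oct 12.
Subtract 9 hours 50 minutes → departure 5:06 AM UTC on Oct 12.
Halborough is UTC−3:30: 5:06 AM − 3:30 = 1:36 AM on Oct 12.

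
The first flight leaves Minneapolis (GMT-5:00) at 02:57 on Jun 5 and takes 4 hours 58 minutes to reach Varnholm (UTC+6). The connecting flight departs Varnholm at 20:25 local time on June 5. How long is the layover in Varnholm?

Convert departure to UTC: 02:57 + 5:00 = 07:57 UTC on Jun 5.
Add 4 hours 58 minutes flight time → 12:55 UTC.
Varnholm is UTC+6:00, so local arrival = 12:55 + 6:00 = 18:55 on Jun 5.
Layover = 20:25 − 18:55 = 1 hour 30 minutes.

1 hour 30 minutes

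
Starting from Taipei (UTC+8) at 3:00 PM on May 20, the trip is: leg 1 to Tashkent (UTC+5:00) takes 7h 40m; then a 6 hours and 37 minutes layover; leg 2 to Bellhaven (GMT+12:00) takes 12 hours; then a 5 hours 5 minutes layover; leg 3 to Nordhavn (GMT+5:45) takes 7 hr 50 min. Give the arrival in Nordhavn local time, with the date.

3:57 AM on May 22

Convert departure to UTC: 3:00 PM − 8:00 = 7:00 AM UTC on May 20.
Add 7 hours and 40 minutes leg 1 → 2:40 PM UTC.
Add 6 hours 37 minutes layover in Tashkent → 9:17 PM UTC.
Add 12 hours leg 2 → 9:17 AM UTC (May 21).
Add 5 hours 5 minutes layover in Bellhaven → 2:22 PM UTC.
Add 7 hours and 50 minutes leg 3 → 10:12 PM UTC.
Nordhavn is UTC+5:45, so local arrival = 10:12 PM + 5:45 = 3:57 AM on May 22.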